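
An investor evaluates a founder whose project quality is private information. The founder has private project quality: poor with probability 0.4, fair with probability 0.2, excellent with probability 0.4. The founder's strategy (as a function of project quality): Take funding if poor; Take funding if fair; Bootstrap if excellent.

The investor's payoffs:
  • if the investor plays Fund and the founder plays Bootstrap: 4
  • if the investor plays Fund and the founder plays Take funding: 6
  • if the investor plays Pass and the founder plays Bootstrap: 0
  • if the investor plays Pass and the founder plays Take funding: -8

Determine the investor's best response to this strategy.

Fund

Compute the investor's expected payoff for each action, taking the expectation over the founder's type.
E[Fund] = 0.4·(6) + 0.2·(6) + 0.4·(4) = 5.2
E[Pass] = 0.4·(-8) + 0.2·(-8) + 0.4·(0) = -4.8
Best response: Fund (5.2 is the largest).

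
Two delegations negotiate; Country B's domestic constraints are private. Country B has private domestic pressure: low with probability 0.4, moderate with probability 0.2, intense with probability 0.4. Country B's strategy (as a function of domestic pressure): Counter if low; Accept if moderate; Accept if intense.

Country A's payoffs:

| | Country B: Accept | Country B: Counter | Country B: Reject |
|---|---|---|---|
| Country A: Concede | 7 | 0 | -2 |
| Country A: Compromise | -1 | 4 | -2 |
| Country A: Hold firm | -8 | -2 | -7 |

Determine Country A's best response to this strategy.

Concede

E[Concede] = 0.4·(0) + 0.2·(7) + 0.4·(7) = 4.2
E[Compromise] = 0.4·(4) + 0.2·(-1) + 0.4·(-1) = 1
E[Hold firm] = 0.4·(-2) + 0.2·(-8) + 0.4·(-8) = -5.6
Best response: Concede (4.2 is the largest).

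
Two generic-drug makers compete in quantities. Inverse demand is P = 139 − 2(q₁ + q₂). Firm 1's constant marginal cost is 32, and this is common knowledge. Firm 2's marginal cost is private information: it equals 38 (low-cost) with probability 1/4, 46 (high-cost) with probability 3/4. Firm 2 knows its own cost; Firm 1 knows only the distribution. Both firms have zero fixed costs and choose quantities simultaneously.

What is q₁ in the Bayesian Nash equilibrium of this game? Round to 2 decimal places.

Firm 2 with cost c maximizes (139 − 2(q₁+q₂) − c)·q₂, giving q₂(c) = (139 − c − 2q₁)/4.
E[c₂] = 1/4·38 + 3/4·46 = 44
Firm 1's FOC against E[q₂] yields q₁ = (139 − 2·32 + E[c₂])/6 = (139 − 64 + 44)/6 = 19.8333.

19.83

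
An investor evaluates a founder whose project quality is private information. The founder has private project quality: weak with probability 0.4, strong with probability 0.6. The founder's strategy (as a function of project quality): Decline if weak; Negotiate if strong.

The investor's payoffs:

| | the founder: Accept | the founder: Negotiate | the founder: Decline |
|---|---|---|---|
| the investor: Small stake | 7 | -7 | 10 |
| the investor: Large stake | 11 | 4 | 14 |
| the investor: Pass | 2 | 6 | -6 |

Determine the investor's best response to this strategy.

E[Small stake] = 0.4·(10) + 0.6·(-7) = -0.2
E[Large stake] = 0.4·(14) + 0.6·(4) = 8
E[Pass] = 0.4·(-6) + 0.6·(6) = 1.2
Best response: Large stake (8 is the largest).

Large stake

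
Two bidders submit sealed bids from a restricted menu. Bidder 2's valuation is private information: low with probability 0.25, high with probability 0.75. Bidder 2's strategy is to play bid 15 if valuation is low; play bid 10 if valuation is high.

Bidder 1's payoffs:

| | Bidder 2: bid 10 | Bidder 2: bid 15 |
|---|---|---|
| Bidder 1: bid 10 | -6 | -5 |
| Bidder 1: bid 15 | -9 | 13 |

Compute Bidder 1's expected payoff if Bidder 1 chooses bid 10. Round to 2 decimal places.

Take the expectation over Bidder 2's valuation, weighting each type's action by its prior probability.
E[bid 10] = 0.25·(-5) + 0.75·(-6) = (-1.25) + (-4.5) = -5.75

-5.75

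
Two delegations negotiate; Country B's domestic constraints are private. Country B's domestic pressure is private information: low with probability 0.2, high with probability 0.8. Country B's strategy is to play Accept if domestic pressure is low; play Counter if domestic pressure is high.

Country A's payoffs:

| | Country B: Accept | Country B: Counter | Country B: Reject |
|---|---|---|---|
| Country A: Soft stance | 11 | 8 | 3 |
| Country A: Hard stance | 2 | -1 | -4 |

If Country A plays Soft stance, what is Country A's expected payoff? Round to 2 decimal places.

8.60

E[Soft stance] = 0.2·11 + 0.8·8 = 2.2 + 6.4 = 8.6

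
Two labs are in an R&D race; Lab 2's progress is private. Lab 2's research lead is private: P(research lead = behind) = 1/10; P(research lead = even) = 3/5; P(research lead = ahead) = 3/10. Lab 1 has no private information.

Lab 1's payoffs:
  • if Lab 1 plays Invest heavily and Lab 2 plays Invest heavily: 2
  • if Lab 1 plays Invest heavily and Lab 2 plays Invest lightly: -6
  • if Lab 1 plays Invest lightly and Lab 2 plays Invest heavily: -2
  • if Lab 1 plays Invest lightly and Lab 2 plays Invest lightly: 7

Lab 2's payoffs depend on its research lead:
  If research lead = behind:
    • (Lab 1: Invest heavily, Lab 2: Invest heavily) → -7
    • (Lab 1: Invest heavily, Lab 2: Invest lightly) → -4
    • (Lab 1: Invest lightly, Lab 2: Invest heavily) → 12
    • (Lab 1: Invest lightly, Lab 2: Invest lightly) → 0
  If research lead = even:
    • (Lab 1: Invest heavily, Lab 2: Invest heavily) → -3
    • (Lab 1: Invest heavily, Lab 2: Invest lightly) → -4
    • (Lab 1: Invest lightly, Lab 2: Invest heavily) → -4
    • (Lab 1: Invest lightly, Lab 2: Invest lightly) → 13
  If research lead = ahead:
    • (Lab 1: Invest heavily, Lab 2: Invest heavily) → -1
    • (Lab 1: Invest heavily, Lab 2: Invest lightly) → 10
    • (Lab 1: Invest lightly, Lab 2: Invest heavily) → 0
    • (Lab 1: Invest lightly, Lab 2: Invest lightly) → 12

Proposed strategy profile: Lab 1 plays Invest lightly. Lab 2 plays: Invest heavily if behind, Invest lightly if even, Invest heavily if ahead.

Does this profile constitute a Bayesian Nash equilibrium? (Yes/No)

No

Lab 1 plays Invest lightly: E[Invest lightly] = 1/10·(-2) + 3/5·(7) + 3/10·(-2) = 17/5; E[Invest heavily] = -14/5. Best-responding. ✓
Lab 2 (research lead behind), facing Invest lightly: Invest heavily gives 12, Invest lightly gives 0. Proposed Invest heavily is best. ✓
Lab 2 (research lead even), facing Invest lightly: Invest heavily gives -4, Invest lightly gives 13. Proposed Invest lightly is best. ✓
Lab 2 (research lead ahead), facing Invest lightly: Invest heavily gives 0, Invest lightly gives 12. Proposed Invest heavily is not best — profitable deviation exists. ✗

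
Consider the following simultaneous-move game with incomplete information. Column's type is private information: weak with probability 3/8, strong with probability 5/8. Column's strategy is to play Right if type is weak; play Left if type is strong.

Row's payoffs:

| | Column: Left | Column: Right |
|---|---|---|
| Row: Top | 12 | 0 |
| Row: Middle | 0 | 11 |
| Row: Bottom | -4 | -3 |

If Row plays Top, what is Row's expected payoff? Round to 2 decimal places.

7.50

E[Top] = 3/8·0 + 5/8·12 = 0 + 15/2 = 15/2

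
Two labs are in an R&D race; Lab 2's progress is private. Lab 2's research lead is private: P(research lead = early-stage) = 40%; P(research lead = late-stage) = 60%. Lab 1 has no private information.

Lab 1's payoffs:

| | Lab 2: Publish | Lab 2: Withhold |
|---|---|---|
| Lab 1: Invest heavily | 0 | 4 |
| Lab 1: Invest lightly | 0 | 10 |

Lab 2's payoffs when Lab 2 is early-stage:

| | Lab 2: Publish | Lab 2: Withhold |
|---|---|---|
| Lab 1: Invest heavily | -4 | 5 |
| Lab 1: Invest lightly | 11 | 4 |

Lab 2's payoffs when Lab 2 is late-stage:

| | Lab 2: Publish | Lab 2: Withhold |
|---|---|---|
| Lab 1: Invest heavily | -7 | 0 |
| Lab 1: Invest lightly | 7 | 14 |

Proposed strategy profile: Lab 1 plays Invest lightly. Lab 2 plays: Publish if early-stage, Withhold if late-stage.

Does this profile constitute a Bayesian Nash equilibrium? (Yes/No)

Yes

Lab 1 plays Invest lightly: E[Invest lightly] = 0.4·(0) + 0.6·(10) = 6; E[Invest heavily] = 2.4. Best-responding. ✓
Lab 2 (research lead early-stage), facing Invest lightly: Publish gives 11, Withhold gives 4. Proposed Publish is best. ✓
Lab 2 (research lead late-stage), facing Invest lightly: Publish gives 7, Withhold gives 14. Proposed Withhold is best. ✓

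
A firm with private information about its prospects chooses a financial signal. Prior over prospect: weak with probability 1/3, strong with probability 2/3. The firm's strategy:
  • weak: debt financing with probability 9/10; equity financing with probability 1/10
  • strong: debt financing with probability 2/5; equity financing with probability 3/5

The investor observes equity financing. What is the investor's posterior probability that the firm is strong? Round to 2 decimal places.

Apply Bayes' rule using the sender's strategy as the likelihood.
P(equity financing) = (1/3)·(1/10) + (2/3)·(3/5) = 13/30
P(strong | equity financing) = ((2/3)·(3/5)) / (13/30) = (2/5) / (13/30) = 12/13

0.92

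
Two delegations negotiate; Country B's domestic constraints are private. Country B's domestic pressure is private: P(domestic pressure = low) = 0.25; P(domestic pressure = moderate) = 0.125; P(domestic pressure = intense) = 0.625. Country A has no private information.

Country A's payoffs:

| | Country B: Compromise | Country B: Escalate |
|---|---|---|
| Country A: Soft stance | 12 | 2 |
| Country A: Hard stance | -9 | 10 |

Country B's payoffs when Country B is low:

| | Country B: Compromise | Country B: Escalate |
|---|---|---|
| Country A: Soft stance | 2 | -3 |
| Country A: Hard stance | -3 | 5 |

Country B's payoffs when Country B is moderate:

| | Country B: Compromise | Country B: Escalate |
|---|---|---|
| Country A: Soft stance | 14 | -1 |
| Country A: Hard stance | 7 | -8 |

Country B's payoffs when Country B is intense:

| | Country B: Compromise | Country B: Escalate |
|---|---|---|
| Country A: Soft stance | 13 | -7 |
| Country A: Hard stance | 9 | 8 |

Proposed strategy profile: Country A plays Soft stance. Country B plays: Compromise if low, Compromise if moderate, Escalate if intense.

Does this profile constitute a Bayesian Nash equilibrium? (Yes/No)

No

Country A plays Soft stance: E[Soft stance] = 0.25·(12) + 0.125·(12) + 0.625·(2) = 5.75; E[Hard stance] = 2.875. Best-responding. ✓
Country B (domestic pressure low), facing Soft stance: Compromise gives 2, Escalate gives -3. Proposed Compromise is best. ✓
Country B (domestic pressure moderate), facing Soft stance: Compromise gives 14, Escalate gives -1. Proposed Compromise is best. ✓
Country B (domestic pressure intense), facing Soft stance: Compromise gives 13, Escalate gives -7. Proposed Escalate is not best — profitable deviation exists. ✗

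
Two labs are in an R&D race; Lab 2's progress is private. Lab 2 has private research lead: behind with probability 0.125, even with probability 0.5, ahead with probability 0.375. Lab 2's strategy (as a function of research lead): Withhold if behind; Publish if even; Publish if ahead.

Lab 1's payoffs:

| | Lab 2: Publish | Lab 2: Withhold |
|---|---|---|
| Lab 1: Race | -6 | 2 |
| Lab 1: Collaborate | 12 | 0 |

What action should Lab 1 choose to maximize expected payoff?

Collaborate

Compute Lab 1's expected payoff for each action, taking the expectation over Lab 2's type.
E[Race] = 0.125·(2) + 0.5·(-6) + 0.375·(-6) = -5
E[Collaborate] = 0.125·(0) + 0.5·(12) + 0.375·(12) = 10.5
Best response: Collaborate (10.5 is the largest).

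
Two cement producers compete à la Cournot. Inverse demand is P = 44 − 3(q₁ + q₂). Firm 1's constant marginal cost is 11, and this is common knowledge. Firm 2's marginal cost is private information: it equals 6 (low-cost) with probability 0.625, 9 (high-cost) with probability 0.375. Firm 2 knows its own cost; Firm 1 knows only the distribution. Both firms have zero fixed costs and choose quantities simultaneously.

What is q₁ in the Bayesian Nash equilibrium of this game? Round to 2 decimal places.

Firm 2 with cost c maximizes (44 − 3(q₁+q₂) − c)·q₂, giving q₂(c) = (44 − c − 3q₁)/6.
E[c₂] = 0.625·6 + 0.375·9 = 7.125
Firm 1's FOC against E[q₂] yields q₁ = (44 − 2·11 + E[c₂])/9 = (44 − 22 + 7.125)/9 = 3.23611.

3.24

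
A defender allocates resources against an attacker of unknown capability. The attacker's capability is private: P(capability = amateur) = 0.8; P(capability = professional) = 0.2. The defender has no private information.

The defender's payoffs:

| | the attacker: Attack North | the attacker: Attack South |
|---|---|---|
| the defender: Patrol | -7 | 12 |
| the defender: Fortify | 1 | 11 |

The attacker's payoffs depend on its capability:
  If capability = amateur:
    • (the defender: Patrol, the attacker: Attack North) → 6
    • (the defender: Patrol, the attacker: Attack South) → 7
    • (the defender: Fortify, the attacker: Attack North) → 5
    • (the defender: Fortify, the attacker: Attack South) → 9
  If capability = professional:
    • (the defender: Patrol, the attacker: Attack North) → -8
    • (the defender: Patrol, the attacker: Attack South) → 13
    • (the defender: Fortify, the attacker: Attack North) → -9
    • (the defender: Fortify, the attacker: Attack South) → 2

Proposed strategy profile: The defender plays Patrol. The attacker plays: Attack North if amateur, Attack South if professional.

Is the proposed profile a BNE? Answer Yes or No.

No

A profile is a BNE iff every type of every player is best-responding given beliefs about the other side.
The defender plays Patrol: E[Patrol] = 0.8·(-7) + 0.2·(12) = -3.2; E[Fortify] = 3. Not best-responding. ✗
The attacker (capability amateur), facing Patrol: Attack North gives 6, Attack South gives 7. Proposed Attack North is not best — profitable deviation exists. ✗
The attacker (capability professional), facing Patrol: Attack North gives -8, Attack South gives 13. Proposed Attack South is best. ✓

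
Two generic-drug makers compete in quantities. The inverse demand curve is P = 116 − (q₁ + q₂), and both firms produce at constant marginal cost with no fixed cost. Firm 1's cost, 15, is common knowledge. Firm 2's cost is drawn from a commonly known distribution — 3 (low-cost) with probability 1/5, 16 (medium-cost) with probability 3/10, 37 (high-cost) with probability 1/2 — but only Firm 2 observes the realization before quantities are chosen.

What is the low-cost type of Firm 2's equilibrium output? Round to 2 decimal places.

Type-c best response for Firm 2: q₂(c) = (116 − c)/2 − q₁/2.
Firm 1 maximizes expected profit; its first-order condition is 116 − 2q₁ − E[q₂] − 15 = 0.
Substituting E[q₂] and solving: E[c₂] = 23.9, so q₁ = (116 − 2·15 + 23.9)/3 = 36.6333.
q₂(low-cost) = (116 − 3 − 36.6333)/2 = 38.1833.

38.18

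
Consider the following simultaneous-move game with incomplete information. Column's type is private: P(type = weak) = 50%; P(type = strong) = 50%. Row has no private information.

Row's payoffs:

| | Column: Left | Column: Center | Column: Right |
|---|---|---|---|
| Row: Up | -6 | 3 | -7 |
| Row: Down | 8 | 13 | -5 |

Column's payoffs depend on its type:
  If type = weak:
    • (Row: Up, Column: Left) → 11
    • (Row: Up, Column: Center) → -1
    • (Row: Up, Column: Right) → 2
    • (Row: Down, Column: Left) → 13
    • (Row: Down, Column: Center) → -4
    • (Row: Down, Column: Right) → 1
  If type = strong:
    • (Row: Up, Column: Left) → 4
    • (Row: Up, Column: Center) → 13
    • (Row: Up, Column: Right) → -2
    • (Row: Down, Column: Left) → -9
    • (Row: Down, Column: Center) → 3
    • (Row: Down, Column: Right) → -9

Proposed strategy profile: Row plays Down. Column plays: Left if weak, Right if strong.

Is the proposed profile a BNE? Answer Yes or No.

No

A profile is a BNE iff every type of every player is best-responding given beliefs about the other side.
Row plays Down: E[Down] = 0.5·(8) + 0.5·(-5) = 1.5; E[Up] = -6.5. Best-responding. ✓
Column (type weak), facing Down: Left gives 13, Center gives -4, Right gives 1. Proposed Left is best. ✓
Column (type strong), facing Down: Left gives -9, Center gives 3, Right gives -9. Proposed Right is not best — profitable deviation exists. ✗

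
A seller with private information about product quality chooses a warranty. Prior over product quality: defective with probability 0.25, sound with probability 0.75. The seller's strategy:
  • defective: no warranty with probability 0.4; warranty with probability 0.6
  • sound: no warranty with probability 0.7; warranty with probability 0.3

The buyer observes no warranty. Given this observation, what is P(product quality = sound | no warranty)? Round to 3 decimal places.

0.840

P(no warranty) = 0.25·0.4 + 0.75·0.7 = 0.625
P(sound | no warranty) = (0.75·0.7) / 0.625 = 0.525 / 0.625 = 0.84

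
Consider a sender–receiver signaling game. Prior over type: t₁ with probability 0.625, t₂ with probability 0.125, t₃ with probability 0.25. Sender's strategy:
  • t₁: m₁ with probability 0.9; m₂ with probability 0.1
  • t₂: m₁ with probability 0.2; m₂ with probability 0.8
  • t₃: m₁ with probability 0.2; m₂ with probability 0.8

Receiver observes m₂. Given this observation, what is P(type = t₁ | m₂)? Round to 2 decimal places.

0.17

P(m₂) = 0.625·0.1 + 0.125·0.8 + 0.25·0.8 = 0.3625
P(t₁ | m₂) = (0.625·0.1) / 0.3625 = 0.0625 / 0.3625 = 0.172414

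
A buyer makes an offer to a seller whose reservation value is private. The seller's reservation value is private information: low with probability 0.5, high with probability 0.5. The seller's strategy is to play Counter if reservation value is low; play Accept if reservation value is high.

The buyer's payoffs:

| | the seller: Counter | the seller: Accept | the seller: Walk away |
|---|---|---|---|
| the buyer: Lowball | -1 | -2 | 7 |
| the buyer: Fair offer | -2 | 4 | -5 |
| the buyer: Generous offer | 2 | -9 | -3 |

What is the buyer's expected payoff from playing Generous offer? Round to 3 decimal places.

E[Generous offer] = 0.5·2 + 0.5·(-9) = 1 + (-4.5) = -3.5

-3.500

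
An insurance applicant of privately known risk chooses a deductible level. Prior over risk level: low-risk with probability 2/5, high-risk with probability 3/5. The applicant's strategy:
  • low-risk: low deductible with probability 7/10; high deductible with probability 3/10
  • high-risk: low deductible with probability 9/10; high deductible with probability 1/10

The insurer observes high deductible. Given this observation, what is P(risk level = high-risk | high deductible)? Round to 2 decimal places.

0.33

P(high deductible) = (2/5)·(3/10) + (3/5)·(1/10) = 9/50
P(high-risk | high deductible) = ((3/5)·(1/10)) / (9/50) = (3/50) / (9/50) = 1/3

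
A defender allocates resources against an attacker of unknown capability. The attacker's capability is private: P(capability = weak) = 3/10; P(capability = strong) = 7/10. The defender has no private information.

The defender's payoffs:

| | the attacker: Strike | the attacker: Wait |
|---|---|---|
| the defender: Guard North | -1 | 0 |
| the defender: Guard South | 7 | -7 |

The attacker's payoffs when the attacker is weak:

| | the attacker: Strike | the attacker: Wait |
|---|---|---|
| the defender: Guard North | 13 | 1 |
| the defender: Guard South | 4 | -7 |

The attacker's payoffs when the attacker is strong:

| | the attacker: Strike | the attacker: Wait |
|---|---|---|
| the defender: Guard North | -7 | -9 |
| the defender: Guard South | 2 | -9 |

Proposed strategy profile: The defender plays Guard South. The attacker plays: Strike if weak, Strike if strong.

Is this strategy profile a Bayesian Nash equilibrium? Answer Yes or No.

The defender plays Guard South: E[Guard South] = 3/10·(7) + 7/10·(7) = 7; E[Guard North] = -1. Best-responding. ✓
The attacker (capability weak), facing Guard South: Strike gives 4, Wait gives -7. Proposed Strike is best. ✓
The attacker (capability strong), facing Guard South: Strike gives 2, Wait gives -9. Proposed Strike is best. ✓

Yes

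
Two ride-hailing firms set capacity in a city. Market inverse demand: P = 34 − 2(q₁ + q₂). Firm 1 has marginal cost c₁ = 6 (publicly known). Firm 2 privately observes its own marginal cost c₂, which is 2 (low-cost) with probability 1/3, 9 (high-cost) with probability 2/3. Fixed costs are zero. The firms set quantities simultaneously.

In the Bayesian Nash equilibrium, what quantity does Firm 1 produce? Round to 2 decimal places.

Each type of Firm 2 best-responds to q₁; Firm 1 best-responds to the expected q₂ over Firm 2's types.
Firm 2 with cost c maximizes (34 − 2(q₁+q₂) − c)·q₂, giving q₂(c) = (34 − c − 2q₁)/4.
E[c₂] = 1/3·2 + 2/3·9 = 6.66667
Firm 1's FOC against E[q₂] yields q₁ = (34 − 2·6 + E[c₂])/6 = (34 − 12 + 6.66667)/6 = 4.77778.

4.78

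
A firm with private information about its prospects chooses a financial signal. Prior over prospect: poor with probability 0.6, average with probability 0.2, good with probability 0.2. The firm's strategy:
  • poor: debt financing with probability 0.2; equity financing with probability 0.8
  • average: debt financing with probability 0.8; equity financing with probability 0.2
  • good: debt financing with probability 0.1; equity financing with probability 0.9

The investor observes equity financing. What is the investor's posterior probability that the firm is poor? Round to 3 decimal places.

P(equity financing) = 0.6·0.8 + 0.2·0.2 + 0.2·0.9 = 0.7
P(poor | equity financing) = (0.6·0.8) / 0.7 = 0.48 / 0.7 = 0.685714

0.686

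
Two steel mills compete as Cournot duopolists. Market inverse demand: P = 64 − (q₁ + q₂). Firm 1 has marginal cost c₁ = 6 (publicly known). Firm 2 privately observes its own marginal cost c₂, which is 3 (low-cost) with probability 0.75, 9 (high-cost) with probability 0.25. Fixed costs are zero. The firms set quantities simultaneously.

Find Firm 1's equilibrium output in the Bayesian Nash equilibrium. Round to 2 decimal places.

Firm 2 with cost c maximizes (64 − (q₁+q₂) − c)·q₂, giving q₂(c) = (64 − c − q₁)/2.
E[c₂] = 0.75·3 + 0.25·9 = 4.5
Firm 1's FOC against E[q₂] yields q₁ = (64 − 2·6 + E[c₂])/3 = (64 − 12 + 4.5)/3 = 18.8333.

18.83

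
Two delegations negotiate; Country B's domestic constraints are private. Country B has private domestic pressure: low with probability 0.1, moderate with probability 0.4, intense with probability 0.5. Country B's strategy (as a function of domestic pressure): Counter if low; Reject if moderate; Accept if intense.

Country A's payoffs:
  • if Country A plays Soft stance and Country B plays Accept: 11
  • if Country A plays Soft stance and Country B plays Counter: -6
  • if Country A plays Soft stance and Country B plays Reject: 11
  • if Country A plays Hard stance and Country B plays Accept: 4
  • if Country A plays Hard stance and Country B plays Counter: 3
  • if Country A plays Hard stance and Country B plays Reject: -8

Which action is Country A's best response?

Soft stance

E[Soft stance] = 0.1·(-6) + 0.4·(11) + 0.5·(11) = 9.3
E[Hard stance] = 0.1·(3) + 0.4·(-8) + 0.5·(4) = -0.9
Best response: Soft stance (9.3 is the largest).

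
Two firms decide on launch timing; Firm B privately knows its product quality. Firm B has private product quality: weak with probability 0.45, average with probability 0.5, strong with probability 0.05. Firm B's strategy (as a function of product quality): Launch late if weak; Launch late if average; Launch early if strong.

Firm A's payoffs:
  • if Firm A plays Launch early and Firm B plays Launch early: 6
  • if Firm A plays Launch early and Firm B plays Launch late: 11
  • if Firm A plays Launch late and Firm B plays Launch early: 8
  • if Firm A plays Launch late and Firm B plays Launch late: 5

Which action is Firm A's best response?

Launch early

Compute Firm A's expected payoff for each action, taking the expectation over Firm B's type.
E[Launch early] = 0.45·(11) + 0.5·(11) + 0.05·(6) = 10.75
E[Launch late] = 0.45·(5) + 0.5·(5) + 0.05·(8) = 5.15
Best response: Launch early (10.75 is the largest).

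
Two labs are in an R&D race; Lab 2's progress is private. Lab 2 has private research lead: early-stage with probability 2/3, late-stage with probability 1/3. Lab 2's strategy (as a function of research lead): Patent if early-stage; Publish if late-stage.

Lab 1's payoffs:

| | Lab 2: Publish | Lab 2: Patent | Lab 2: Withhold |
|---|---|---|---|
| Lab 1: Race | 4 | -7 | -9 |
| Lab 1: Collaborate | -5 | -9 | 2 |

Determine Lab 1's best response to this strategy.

Race

E[Race] = 2/3·(-7) + 1/3·(4) = -10/3
E[Collaborate] = 2/3·(-9) + 1/3·(-5) = -23/3
Best response: Race (-10/3 is the largest).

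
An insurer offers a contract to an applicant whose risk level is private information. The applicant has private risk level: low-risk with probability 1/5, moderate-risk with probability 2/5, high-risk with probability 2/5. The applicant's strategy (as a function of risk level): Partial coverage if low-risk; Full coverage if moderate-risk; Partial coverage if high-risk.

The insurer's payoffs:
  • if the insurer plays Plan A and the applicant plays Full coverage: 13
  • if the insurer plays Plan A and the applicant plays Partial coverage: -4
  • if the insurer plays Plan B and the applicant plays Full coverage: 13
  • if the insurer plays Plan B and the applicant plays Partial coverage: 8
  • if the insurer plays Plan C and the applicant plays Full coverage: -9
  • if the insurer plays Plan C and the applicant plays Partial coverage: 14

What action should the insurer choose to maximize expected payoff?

Plan B

E[Plan A] = 1/5·(-4) + 2/5·(13) + 2/5·(-4) = 14/5
E[Plan B] = 1/5·(8) + 2/5·(13) + 2/5·(8) = 10
E[Plan C] = 1/5·(14) + 2/5·(-9) + 2/5·(14) = 24/5
Best response: Plan B (10 is the largest).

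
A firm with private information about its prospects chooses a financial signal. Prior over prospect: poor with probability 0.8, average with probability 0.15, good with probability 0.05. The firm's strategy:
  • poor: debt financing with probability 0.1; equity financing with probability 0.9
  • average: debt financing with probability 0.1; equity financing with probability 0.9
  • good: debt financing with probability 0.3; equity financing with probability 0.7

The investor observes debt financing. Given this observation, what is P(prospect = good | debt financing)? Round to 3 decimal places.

Apply Bayes' rule using the sender's strategy as the likelihood.
P(debt financing) = 0.8·0.1 + 0.15·0.1 + 0.05·0.3 = 0.11
P(good | debt financing) = (0.05·0.3) / 0.11 = 0.015 / 0.11 = 0.136364

0.136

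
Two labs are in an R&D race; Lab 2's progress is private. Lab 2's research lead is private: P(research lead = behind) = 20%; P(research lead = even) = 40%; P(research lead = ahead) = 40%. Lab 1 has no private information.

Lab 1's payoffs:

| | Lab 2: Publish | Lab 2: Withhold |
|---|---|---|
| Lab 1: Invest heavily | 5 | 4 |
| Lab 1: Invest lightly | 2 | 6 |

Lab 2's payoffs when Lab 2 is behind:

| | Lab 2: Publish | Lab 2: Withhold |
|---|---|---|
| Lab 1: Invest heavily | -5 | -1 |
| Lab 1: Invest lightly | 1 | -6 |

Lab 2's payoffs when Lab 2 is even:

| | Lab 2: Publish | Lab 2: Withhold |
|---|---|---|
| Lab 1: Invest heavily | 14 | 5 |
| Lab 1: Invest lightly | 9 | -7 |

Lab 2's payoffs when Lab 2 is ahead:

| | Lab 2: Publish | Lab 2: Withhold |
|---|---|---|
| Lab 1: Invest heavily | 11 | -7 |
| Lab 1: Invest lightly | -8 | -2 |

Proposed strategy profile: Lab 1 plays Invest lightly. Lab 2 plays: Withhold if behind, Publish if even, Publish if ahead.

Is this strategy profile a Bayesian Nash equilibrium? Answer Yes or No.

No

A profile is a BNE iff every type of every player is best-responding given beliefs about the other side.
Lab 1 plays Invest lightly: E[Invest lightly] = 0.2·(6) + 0.4·(2) + 0.4·(2) = 2.8; E[Invest heavily] = 4.8. Not best-responding. ✗
Lab 2 (research lead behind), facing Invest lightly: Publish gives 1, Withhold gives -6. Proposed Withhold is not best — profitable deviation exists. ✗
Lab 2 (research lead even), facing Invest lightly: Publish gives 9, Withhold gives -7. Proposed Publish is best. ✓
Lab 2 (research lead ahead), facing Invest lightly: Publish gives -8, Withhold gives -2. Proposed Publish is not best — profitable deviation exists. ✗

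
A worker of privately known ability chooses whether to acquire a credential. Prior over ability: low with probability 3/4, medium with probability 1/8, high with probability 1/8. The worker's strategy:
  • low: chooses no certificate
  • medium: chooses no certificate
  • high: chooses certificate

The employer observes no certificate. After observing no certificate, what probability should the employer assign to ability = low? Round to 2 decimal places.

Apply Bayes' rule using the sender's strategy as the likelihood.
P(no certificate) = (3/4)·1 + (1/8)·1 + (1/8)·0 = 7/8
P(low | no certificate) = ((3/4)·1) / (7/8) = (3/4) / (7/8) = 6/7

0.86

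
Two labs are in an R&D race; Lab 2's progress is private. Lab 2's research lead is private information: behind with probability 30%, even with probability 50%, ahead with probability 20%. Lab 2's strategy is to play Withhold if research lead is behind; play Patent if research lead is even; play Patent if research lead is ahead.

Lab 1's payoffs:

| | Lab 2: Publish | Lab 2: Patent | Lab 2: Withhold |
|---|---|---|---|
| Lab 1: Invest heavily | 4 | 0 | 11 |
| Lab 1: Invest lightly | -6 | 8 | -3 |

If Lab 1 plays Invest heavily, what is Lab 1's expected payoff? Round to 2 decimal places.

E[Invest heavily] = 0.3·11 + 0.5·0 + 0.2·0 = 3.3 + 0 + 0 = 3.3

3.30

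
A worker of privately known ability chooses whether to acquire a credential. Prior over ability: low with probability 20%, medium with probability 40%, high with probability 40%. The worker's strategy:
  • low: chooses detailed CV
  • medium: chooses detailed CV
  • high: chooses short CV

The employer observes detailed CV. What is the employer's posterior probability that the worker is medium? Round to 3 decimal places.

P(detailed CV) = 0.2·1 + 0.4·1 + 0.4·0 = 0.6
P(medium | detailed CV) = (0.4·1) / 0.6 = 0.4 / 0.6 = 0.666667

0.667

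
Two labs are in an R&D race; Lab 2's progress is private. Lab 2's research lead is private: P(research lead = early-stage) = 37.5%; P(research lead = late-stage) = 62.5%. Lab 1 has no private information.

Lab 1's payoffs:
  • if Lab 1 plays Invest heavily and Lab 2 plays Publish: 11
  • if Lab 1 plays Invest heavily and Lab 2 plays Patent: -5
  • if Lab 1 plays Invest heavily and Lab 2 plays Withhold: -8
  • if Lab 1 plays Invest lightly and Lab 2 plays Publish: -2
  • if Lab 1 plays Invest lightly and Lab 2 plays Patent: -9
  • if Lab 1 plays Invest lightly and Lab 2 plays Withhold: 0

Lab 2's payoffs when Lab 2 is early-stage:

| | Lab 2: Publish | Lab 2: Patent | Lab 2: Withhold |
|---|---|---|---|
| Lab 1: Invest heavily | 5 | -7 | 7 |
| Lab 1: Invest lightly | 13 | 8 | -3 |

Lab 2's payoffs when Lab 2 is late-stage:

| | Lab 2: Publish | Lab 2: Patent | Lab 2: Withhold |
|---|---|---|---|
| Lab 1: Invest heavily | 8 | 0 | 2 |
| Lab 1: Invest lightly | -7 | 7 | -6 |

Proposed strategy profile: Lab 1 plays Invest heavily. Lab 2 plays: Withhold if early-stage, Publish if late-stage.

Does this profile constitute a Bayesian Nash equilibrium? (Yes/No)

A profile is a BNE iff every type of every player is best-responding given beliefs about the other side.
Lab 1 plays Invest heavily: E[Invest heavily] = 0.375·(-8) + 0.625·(11) = 3.875; E[Invest lightly] = -1.25. Best-responding. ✓
Lab 2 (research lead early-stage), facing Invest heavily: Publish gives 5, Patent gives -7, Withhold gives 7. Proposed Withhold is best. ✓
Lab 2 (research lead late-stage), facing Invest heavily: Publish gives 8, Patent gives 0, Withhold gives 2. Proposed Publish is best. ✓

Yes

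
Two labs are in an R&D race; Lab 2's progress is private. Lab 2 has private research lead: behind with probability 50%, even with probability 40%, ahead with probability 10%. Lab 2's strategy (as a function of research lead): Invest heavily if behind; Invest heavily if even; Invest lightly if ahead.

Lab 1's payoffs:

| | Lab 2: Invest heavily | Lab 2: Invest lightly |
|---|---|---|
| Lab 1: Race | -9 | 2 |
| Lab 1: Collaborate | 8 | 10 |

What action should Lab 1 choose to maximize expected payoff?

Collaborate

E[Race] = 0.5·(-9) + 0.4·(-9) + 0.1·(2) = -7.9
E[Collaborate] = 0.5·(8) + 0.4·(8) + 0.1·(10) = 8.2
Best response: Collaborate (8.2 is the largest).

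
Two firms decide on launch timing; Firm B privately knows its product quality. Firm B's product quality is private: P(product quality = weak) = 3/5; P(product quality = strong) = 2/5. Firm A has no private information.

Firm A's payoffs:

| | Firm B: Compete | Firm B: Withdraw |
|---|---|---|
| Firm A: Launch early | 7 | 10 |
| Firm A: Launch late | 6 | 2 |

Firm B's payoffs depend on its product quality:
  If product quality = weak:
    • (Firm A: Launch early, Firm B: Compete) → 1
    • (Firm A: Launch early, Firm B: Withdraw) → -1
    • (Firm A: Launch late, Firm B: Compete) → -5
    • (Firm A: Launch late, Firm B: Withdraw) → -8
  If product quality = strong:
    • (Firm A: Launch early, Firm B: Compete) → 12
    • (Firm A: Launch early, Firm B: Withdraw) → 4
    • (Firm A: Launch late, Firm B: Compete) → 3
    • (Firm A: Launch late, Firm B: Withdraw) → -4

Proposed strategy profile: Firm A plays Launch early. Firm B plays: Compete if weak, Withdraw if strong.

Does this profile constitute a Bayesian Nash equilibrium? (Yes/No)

A profile is a BNE iff every type of every player is best-responding given beliefs about the other side.
Firm A plays Launch early: E[Launch early] = 3/5·(7) + 2/5·(10) = 41/5; E[Launch late] = 22/5. Best-responding. ✓
Firm B (product quality weak), facing Launch early: Compete gives 1, Withdraw gives -1. Proposed Compete is best. ✓
Firm B (product quality strong), facing Launch early: Compete gives 12, Withdraw gives 4. Proposed Withdraw is not best — profitable deviation exists. ✗

No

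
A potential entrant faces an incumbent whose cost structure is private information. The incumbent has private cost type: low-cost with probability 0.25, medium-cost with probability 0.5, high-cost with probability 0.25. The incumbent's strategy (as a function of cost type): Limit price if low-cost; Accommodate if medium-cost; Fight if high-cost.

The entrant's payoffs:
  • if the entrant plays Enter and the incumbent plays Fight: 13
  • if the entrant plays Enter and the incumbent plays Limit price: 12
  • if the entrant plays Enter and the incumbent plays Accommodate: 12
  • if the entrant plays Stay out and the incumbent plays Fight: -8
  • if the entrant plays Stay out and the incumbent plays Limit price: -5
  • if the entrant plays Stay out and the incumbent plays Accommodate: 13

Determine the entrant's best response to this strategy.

Enter

E[Enter] = 0.25·(12) + 0.5·(12) + 0.25·(13) = 12.25
E[Stay out] = 0.25·(-5) + 0.5·(13) + 0.25·(-8) = 3.25
Best response: Enter (12.25 is the largest).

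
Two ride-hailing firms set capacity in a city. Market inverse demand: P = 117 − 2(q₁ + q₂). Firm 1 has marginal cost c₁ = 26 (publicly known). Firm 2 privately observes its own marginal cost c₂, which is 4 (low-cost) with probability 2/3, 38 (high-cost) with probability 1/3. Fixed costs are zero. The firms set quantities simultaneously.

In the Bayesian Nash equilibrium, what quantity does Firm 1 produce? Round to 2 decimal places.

13.39

Firm 2 with cost c maximizes (117 − 2(q₁+q₂) − c)·q₂, giving q₂(c) = (117 − c − 2q₁)/4.
E[c₂] = 2/3·4 + 1/3·38 = 15.3333
Firm 1's FOC against E[q₂] yields q₁ = (117 − 2·26 + E[c₂])/6 = (117 − 52 + 15.3333)/6 = 13.3889.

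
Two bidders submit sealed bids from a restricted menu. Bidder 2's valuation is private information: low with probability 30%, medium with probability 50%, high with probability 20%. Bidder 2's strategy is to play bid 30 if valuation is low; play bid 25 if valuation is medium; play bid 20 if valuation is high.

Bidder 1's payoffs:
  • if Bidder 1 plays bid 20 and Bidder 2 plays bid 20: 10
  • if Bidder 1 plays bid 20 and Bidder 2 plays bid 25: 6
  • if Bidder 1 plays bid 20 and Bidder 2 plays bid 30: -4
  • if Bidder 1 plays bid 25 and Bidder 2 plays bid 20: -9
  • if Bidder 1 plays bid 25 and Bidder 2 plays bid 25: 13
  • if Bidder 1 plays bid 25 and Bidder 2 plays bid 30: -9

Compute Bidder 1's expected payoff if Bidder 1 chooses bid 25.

Take the expectation over Bidder 2's valuation, weighting each type's action by its prior probability.
E[bid 25] = 0.3·(-9) + 0.5·13 + 0.2·(-9) = (-2.7) + 6.5 + (-1.8) = 2

2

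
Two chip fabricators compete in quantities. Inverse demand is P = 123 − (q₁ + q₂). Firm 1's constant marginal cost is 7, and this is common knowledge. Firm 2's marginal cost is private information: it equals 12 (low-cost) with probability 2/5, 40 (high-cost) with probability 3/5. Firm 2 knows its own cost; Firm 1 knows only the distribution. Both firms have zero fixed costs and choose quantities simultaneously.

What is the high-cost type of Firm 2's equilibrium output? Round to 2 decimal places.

Type-c best response for Firm 2: q₂(c) = (123 − c)/2 − q₁/2.
Firm 1 maximizes expected profit; its first-order condition is 123 − 2q₁ − E[q₂] − 7 = 0.
Substituting E[q₂] and solving: E[c₂] = 28.8, so q₁ = (123 − 2·7 + 28.8)/3 = 45.9333.
q₂(high-cost) = (123 − 40 − 45.9333)/2 = 18.5333.

18.53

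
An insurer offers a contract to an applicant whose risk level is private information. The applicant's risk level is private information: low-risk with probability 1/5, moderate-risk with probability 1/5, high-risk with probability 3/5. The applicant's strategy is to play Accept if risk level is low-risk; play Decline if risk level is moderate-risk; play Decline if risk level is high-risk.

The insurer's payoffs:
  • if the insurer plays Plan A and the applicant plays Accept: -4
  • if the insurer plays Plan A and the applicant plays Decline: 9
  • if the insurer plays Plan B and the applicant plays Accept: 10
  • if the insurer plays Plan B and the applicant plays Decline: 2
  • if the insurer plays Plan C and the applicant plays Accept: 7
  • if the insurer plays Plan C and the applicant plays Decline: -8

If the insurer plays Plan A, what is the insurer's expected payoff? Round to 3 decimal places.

E[Plan A] = 1/5·(-4) + 1/5·9 + 3/5·9 = (-4/5) + 9/5 + 27/5 = 32/5

6.400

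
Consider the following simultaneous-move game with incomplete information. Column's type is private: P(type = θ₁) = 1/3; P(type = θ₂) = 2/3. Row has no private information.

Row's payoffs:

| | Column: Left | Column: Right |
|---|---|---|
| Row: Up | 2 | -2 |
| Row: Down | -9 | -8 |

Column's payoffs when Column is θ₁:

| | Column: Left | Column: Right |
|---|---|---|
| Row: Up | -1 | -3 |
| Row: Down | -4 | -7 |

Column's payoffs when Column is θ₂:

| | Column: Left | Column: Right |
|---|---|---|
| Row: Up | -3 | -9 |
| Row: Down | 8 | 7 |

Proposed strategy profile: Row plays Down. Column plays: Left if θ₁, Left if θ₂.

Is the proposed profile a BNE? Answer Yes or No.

Row plays Down: E[Down] = 1/3·(-9) + 2/3·(-9) = -9; E[Up] = 2. Not best-responding. ✗
Column (type θ₁), facing Down: Left gives -4, Right gives -7. Proposed Left is best. ✓
Column (type θ₂), facing Down: Left gives 8, Right gives 7. Proposed Left is best. ✓

No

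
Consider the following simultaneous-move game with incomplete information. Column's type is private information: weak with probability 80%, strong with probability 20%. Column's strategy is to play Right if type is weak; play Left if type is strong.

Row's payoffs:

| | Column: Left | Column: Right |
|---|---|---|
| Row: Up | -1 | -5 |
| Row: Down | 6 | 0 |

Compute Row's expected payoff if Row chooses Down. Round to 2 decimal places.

E[Down] = 0.8·0 + 0.2·6 = 0 + 1.2 = 1.2

1.20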